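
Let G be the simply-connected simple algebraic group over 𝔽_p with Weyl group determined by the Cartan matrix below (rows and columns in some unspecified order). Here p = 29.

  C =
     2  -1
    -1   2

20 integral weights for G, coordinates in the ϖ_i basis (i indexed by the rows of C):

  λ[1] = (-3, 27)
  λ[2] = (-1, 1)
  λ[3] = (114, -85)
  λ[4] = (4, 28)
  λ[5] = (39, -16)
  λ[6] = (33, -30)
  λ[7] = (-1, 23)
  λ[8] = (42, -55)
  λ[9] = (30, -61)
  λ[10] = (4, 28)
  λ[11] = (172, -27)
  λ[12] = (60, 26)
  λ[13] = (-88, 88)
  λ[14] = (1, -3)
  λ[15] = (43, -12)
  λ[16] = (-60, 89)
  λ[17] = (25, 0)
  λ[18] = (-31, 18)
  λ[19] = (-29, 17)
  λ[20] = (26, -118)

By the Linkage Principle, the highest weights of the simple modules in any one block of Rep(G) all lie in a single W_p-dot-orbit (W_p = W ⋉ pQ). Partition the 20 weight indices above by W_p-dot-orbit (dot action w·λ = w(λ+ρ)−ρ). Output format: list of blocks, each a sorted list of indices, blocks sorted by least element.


A_2 Cartan matrix, 2 simple roots permuted; ρ=(1,1).

Ā_29 reps of the 20 weights (A_2, coords as presented):

    [1] (2, 26)
    [2] (0, 2)
    [3] (26, 1)
    [4] (0, 24)
    [5] (14, 4)
    [6] (0, 24)
    [7] (0, 24)
    [8] (14, 4)
    [9] (0, 2)
    [10] (0, 24)
    [11] (26, 1)
    [12] (26, 1)
    [13] (0, 2)
    [14] (0, 2)
    [15] (14, 4)
    [16] (26, 1)
    [17] (26, 1)
    [18] (18, 10)
    [19] (18, 10)
    [20] (2, 26)

6 distinct reps among the 20 weights ⇒ 6 W_29-linkage classes:

[[1, 20], [2, 9, 13, 14], [3, 11, 12, 16, 17], [4, 6, 7, 10], [5, 8, 15], [18, 19]]


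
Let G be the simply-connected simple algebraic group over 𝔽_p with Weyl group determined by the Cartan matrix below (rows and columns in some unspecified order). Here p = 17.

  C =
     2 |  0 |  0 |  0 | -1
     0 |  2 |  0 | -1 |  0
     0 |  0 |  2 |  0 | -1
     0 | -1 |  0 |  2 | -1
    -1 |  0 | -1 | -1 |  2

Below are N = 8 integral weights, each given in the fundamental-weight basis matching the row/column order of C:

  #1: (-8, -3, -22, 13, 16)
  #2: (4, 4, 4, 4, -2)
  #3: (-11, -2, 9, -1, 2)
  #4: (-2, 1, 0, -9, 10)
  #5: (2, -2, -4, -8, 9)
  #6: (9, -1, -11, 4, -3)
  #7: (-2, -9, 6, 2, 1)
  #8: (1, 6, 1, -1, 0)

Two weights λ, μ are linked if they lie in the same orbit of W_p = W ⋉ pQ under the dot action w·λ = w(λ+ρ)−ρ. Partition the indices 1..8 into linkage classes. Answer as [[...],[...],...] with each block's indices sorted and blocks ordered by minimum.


Cartan matrix: type D_5 (|W|=1920); un-permuting the 5 rows.

Alcove-folded reps (p=17, 8 weights, presented ϖ-order):

  λ_1+ρ ↦ (2, 7, 2, 0, 1)
  λ_2+ρ ↦ (3, 3, 3, 1, 1)
  λ_3+ρ ↦ (2, 7, 2, 0, 1)
  λ_4+ρ ↦ (1, 6, 1, 2, 2)
  λ_5+ρ ↦ (2, 7, 2, 0, 1)
  λ_6+ρ ↦ (2, 7, 2, 0, 1)
  λ_7+ρ ↦ (3, 3, 3, 1, 1)
  λ_8+ρ ↦ (2, 7, 2, 0, 1)

3 distinct reps among the 8 weights ⇒ 3 W_17-linkage classes:

[[1, 3, 5, 6, 8], [2, 7], [4]]


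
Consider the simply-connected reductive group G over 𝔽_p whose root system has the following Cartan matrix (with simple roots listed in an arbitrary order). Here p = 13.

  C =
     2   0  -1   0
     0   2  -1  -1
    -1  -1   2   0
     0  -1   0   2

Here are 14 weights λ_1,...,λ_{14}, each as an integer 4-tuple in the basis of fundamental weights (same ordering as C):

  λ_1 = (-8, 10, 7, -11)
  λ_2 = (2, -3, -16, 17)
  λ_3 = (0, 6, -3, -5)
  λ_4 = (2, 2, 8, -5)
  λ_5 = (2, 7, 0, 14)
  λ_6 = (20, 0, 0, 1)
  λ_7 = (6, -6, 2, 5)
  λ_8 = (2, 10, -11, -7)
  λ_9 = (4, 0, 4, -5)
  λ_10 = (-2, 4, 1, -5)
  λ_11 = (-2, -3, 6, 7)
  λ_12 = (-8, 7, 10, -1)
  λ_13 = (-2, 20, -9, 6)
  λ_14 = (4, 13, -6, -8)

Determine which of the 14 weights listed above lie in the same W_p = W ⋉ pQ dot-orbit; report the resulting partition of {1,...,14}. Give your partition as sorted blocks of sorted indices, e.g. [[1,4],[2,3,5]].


A_4 Cartan matrix, 4 simple roots permuted; ρ=(1,1,1,1).

W_13-reps of the 14 weights in Ā_13 (same 4-coord order as C):

    λ_1+ρ ↦ (1, 1, 1, 4)
    λ_2+ρ ↦ (1, 1, 8, 1)
    λ_3+ρ ↦ (1, 1, 1, 4)
    λ_4+ρ ↦ (1, 1, 8, 1)
    λ_5+ρ ↦ (1, 1, 8, 1)
    λ_6+ρ ↦ (1, 1, 8, 1)
    λ_7+ρ ↦ (5, 3, 2, 1)
    λ_8+ρ ↦ (5, 3, 2, 1)
    λ_9+ρ ↦ (5, 3, 2, 1)
    λ_10+ρ ↦ (1, 1, 1, 4)
    λ_11+ρ ↦ (1, 2, 4, 6)
    λ_12+ρ ↦ (1, 2, 4, 6)
    λ_13+ρ ↦ (1, 2, 4, 6)
    λ_14+ρ ↦ (1, 2, 4, 6)

Linkage partition of the 14 weights (4 classes, p=13):

[[1, 3, 10], [2, 4, 5, 6], [7, 8, 9], [11, 12, 13, 14]]


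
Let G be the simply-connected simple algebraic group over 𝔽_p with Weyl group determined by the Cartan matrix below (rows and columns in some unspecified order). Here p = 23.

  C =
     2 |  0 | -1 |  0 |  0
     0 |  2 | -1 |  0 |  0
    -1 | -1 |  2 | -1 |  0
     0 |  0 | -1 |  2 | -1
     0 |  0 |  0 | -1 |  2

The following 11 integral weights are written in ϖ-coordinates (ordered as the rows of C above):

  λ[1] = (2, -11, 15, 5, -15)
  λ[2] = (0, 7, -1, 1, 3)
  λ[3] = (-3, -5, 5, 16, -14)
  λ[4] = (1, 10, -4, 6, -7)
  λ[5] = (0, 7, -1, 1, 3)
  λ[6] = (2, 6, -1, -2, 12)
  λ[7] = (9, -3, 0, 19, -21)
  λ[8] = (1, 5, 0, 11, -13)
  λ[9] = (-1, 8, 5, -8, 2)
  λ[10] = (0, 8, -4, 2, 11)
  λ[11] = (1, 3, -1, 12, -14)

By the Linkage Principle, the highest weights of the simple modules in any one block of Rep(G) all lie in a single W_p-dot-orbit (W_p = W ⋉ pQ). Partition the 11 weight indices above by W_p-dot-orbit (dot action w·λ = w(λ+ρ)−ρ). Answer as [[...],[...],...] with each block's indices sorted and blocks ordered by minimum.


D_5 Cartan matrix, 5 simple roots permuted; ρ=(1,1,1,1,1).

λ_j+ρ reflected into Ā_23 (⟨·,θ^∨⟩≤23); 5-tuples as given:

  [1] (1, 8, 0, 2, 4)
  [2] (1, 8, 0, 2, 4)
  [3] (2, 4, 0, 0, 13)
  [4] (1, 8, 0, 2, 4)
  [5] (1, 8, 0, 2, 4)
  [6] (2, 6, 1, 0, 12)
  [7] (2, 6, 1, 0, 12)
  [8] (2, 6, 1, 0, 12)
  [9] (1, 8, 0, 2, 4)
  [10] (2, 6, 1, 0, 12)
  [11] (2, 4, 0, 0, 13)

The 11 indices split into 3 linkage classes (same alcove rep ⇔ same W_23-dot-orbit):

[[1, 2, 4, 5, 9], [3, 11], [6, 7, 8, 10]]


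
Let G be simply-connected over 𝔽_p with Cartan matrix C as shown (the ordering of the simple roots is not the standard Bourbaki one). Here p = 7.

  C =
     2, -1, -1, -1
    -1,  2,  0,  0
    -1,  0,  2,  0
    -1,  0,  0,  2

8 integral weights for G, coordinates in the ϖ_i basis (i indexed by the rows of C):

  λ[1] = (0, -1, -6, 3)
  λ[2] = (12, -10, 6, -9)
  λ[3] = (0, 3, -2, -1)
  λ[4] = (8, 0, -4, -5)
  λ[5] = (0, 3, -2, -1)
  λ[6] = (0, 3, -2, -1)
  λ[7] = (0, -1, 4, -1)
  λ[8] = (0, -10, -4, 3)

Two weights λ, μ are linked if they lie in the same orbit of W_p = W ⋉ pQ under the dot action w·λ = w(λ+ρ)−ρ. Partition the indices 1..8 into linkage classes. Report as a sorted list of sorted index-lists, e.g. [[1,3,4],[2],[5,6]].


Type D_4, rank 4, |W|=192; reorder rows/cols to standard.

Ā_7 reps of the 8 weights (D_4, coords as presented):

  [1] (0, 4, 1, 0);  [2] (1, 2, 0, 1);  [3] (0, 4, 1, 0);  [4] (1, 2, 0, 1);  [5] (0, 4, 1, 0);  [6] (0, 4, 1, 0);  [7] (1, 0, 5, 0);  [8] (1, 2, 0, 1)

These 8 weights hit 3 W_7-dot-orbits; sizes (4, 3, 1):

[[1, 3, 5, 6], [2, 4, 8], [7]]


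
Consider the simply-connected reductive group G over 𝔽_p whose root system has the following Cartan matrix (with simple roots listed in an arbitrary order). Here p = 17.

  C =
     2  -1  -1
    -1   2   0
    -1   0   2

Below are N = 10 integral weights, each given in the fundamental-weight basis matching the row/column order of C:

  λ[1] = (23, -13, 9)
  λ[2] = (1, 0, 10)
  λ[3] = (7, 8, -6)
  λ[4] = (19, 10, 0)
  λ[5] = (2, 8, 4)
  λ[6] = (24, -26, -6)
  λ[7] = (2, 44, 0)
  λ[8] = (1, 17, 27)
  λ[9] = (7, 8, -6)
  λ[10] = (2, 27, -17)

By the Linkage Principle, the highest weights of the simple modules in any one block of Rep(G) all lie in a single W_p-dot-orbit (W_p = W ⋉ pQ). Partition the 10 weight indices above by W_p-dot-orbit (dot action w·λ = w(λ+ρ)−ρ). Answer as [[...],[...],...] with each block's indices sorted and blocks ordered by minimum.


C ↔ A_3 under row/col permutation; |W(A_3)| = 24.

λ_j+ρ reflected into Ā_17 (⟨·,θ^∨⟩≤17); 3-tuples as given:

  [1] (0, 5, 7);  [2] (2, 1, 11);  [3] (3, 9, 5);  [4] (2, 1, 11);  [5] (3, 9, 5);  [6] (3, 9, 5);  [7] (2, 1, 11);  [8] (2, 1, 11);  [9] (3, 9, 5);  [10] (2, 1, 11)

Grouping the 10 weights by Ā_17-representative: 3 linkage classes.

[[1], [2, 4, 7, 8, 10], [3, 5, 6, 9]]


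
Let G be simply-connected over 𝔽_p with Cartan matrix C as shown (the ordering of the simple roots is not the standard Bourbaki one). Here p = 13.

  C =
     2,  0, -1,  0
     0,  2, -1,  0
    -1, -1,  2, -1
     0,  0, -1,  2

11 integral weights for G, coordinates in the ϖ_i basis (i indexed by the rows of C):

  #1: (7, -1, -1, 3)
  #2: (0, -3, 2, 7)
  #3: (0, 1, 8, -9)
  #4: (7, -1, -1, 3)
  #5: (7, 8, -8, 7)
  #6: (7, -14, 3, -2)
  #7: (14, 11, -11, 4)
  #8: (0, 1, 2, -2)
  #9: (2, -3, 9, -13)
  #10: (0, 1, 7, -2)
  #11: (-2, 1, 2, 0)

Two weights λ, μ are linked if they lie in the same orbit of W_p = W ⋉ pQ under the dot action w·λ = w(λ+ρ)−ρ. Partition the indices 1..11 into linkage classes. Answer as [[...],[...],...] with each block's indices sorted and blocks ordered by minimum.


C ↔ D_4 under row/col permutation; |W(D_4)| = 192.

W_13-reps of the 11 weights in Ā_13 (same 4-coord order as C):

  1: (8, 0, 0, 4) · 2: (1, 2, 1, 8) · 3: (1, 2, 1, 8) · 4: (8, 0, 0, 4) · 5: (1, 2, 2, 1) · 6: (1, 2, 1, 8) · 7: (1, 2, 2, 1) · 8: (1, 2, 2, 1) · 9: (1, 2, 1, 8) · 10: (1, 2, 2, 1) · 11: (1, 2, 2, 1)

Partition of {1..11} into 3 W_13-dot-orbits:

[[1, 4], [2, 3, 6, 9], [5, 7, 8, 10, 11]]


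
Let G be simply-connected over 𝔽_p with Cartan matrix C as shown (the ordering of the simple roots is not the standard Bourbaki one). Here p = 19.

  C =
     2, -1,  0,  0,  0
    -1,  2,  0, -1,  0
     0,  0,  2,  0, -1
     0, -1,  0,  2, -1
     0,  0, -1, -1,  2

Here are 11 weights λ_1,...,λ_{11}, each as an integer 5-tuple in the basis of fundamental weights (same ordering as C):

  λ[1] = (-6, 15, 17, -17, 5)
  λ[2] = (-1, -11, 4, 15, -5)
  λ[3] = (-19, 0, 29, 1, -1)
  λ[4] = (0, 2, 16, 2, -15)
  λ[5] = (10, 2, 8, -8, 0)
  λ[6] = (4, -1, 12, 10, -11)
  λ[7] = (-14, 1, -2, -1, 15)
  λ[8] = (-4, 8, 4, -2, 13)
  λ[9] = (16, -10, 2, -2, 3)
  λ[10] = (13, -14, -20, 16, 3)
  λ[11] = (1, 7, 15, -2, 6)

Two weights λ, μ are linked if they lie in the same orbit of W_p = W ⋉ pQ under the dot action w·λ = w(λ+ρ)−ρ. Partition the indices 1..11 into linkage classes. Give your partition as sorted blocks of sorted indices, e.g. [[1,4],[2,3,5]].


C ↔ A_5 under row/col permutation; |W(A_5)| = 720.

Each λ_j+ρ reduced to Ā_19; 5-tuples below use C's row order:

  λ_1+ρ ↦ (5, 0, 3, 1, 10)
  λ_2+ρ ↦ (10, 0, 1, 2, 4)
  λ_3+ρ ↦ (2, 0, 1, 11, 4)
  λ_4+ρ ↦ (7, 1, 3, 3, 3)
  λ_5+ρ ↦ (7, 1, 3, 3, 3)
  λ_6+ρ ↦ (5, 0, 3, 1, 10)
  λ_7+ρ ↦ (2, 0, 1, 11, 4)
  λ_8+ρ ↦ (5, 0, 3, 1, 10)
  λ_9+ρ ↦ (7, 1, 3, 3, 3)
  λ_10+ρ ↦ (2, 0, 1, 11, 4)
  λ_11+ρ ↦ (7, 1, 3, 3, 3)

Partition of {1..11} into 4 W_19-dot-orbits:

[[1, 6, 8], [2], [3, 7, 10], [4, 5, 9, 11]]


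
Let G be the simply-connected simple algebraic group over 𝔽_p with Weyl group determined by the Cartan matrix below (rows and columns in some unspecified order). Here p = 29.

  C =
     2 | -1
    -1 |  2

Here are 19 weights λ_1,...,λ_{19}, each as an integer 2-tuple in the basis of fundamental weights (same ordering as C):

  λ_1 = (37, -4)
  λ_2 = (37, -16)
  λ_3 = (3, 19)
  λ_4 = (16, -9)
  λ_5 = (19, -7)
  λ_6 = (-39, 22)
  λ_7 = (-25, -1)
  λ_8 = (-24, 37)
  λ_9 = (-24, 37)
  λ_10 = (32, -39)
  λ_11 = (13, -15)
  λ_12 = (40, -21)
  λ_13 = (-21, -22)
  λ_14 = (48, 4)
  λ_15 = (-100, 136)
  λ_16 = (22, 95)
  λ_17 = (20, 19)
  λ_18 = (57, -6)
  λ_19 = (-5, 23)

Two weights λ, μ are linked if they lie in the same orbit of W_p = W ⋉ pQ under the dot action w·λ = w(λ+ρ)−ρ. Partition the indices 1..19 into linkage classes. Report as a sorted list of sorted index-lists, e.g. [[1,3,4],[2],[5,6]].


A_2 Cartan matrix, 2 simple roots permuted; ρ=(1,1).

Alcove-folded reps (p=29, 19 weights, presented ϖ-order):

    1: (20, 6)
    2: (14, 6)
    3: (4, 20)
    4: (9, 8)
    5: (14, 6)
    6: (14, 6)
    7: (0, 24)
    8: (14, 6)
    9: (14, 6)
    10: (4, 20)
    11: (0, 14)
    12: (9, 8)
    13: (9, 8)
    14: (4, 20)
    15: (9, 8)
    16: (20, 6)
    17: (9, 8)
    18: (0, 24)
    19: (4, 20)

6 distinct reps among the 19 weights ⇒ 6 W_29-linkage classes:

[[1, 16], [2, 5, 6, 8, 9], [3, 10, 14, 19], [4, 12, 13, 15, 17], [7, 18], [11]]


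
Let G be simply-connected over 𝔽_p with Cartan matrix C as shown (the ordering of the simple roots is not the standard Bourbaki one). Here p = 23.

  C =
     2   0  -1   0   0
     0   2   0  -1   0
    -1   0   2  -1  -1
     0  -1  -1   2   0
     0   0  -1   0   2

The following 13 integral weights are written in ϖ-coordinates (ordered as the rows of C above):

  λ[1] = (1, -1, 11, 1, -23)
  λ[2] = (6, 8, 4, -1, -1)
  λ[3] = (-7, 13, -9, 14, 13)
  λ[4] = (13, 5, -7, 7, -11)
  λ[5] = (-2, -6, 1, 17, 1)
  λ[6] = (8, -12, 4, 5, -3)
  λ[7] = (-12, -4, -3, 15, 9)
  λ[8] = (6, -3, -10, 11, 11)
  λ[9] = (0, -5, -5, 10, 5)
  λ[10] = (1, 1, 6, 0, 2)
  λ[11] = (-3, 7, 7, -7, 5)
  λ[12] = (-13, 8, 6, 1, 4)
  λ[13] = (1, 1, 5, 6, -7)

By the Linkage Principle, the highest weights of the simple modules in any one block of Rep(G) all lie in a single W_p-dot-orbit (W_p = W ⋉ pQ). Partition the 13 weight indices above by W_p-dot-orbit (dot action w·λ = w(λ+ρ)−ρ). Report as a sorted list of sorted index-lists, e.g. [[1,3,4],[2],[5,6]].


D_5 Cartan matrix, 5 simple roots permuted; ρ=(1,1,1,1,1).

Folding the 13 weights λ_j+ρ into Ā_23 (reps in the given 5-coord order):

    1: (2, 2, 0, 6, 6)
    2: (7, 6, 2, 3, 0)
    3: (2, 2, 0, 6, 6)
    4: (2, 2, 0, 6, 6)
    5: (1, 5, 1, 0, 2)
    6: (7, 6, 2, 3, 0)
    7: (2, 2, 7, 1, 3)
    8: (2, 2, 7, 1, 3)
    9: (3, 4, 1, 3, 2)
    10: (2, 2, 7, 1, 3)
    11: (2, 2, 0, 6, 6)
    12: (7, 6, 2, 3, 0)
    13: (2, 2, 0, 6, 6)

Grouping the 13 weights by Ā_23-representative: 5 linkage classes.

[[1, 3, 4, 11, 13], [2, 6, 12], [5], [7, 8, 10], [9]]


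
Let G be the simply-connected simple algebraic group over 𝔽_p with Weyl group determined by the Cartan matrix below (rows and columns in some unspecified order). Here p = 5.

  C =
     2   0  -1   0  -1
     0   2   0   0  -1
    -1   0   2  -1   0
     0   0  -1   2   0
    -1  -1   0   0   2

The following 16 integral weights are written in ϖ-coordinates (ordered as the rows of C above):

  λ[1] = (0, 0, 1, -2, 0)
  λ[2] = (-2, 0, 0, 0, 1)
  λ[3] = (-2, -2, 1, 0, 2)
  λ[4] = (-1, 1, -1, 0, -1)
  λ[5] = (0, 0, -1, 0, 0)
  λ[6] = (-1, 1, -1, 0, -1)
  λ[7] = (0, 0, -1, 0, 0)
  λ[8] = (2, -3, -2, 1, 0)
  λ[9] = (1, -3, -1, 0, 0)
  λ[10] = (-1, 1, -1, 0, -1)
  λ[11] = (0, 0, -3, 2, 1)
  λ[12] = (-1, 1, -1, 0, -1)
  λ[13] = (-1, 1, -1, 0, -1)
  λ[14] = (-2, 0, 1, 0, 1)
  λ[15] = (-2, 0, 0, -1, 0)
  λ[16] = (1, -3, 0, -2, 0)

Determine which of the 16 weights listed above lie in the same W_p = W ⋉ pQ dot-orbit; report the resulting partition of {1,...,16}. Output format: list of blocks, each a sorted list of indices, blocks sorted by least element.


Dynkin diagram of C (from the 8 off-diagonal −1 entries): A_5.

Folding the 16 weights λ_j+ρ into Ā_5 (reps in the given 5-coord order):

    1: (1, 1, 1, 1, 1)
    2: (1, 1, 0, 1, 1)
    3: (1, 1, 1, 1, 1)
    4: (0, 2, 0, 1, 0)
    5: (1, 1, 0, 1, 1)
    6: (0, 2, 0, 1, 0)
    7: (1, 1, 0, 1, 1)
    8: (1, 1, 1, 1, 1)
    9: (1, 1, 0, 1, 1)
    10: (0, 2, 0, 1, 0)
    11: (1, 1, 1, 1, 1)
    12: (0, 2, 0, 1, 0)
    13: (0, 2, 0, 1, 0)
    14: (1, 1, 1, 1, 1)
    15: (1, 1, 0, 0, 0)
    16: (1, 1, 0, 1, 1)

4 distinct reps among the 16 weights ⇒ 4 W_5-linkage classes:

[[1, 3, 8, 11, 14], [2, 5, 7, 9, 16], [4, 6, 10, 12, 13], [15]]


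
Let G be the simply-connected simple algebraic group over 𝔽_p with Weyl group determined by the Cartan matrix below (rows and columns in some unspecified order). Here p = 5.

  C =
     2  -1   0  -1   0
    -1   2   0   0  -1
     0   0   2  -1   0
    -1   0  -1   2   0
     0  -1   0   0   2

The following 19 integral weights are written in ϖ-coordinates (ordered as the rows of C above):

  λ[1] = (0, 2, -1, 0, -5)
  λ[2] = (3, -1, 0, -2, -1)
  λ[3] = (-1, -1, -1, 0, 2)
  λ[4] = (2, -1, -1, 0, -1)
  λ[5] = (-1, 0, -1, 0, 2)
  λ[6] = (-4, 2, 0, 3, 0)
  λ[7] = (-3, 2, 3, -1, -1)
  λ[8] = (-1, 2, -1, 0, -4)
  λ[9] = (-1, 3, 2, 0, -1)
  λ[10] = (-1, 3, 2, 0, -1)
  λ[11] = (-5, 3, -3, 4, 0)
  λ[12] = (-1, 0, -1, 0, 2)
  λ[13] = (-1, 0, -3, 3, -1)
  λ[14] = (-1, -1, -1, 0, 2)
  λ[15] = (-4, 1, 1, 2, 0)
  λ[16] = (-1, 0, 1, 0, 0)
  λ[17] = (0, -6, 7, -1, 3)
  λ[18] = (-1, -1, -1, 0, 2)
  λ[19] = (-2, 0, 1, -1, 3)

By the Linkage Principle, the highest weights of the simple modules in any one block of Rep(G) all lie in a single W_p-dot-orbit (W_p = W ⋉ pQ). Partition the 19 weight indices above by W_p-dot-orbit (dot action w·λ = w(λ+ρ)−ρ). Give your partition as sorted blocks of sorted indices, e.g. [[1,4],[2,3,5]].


Type A_5, rank 5, |W|=720; reorder rows/cols to standard.

Each λ_j+ρ reduced to Ā_5; 5-tuples below use C's row order:

  λ_1+ρ ↦ (0, 1, 0, 1, 3) · λ_2+ρ ↦ (3, 0, 0, 1, 0) · λ_3+ρ ↦ (0, 0, 0, 1, 3) · λ_4+ρ ↦ (3, 0, 0, 1, 0) · λ_5+ρ ↦ (0, 1, 0, 1, 3) · λ_6+ρ ↦ (3, 0, 0, 1, 0) · λ_7+ρ ↦ (0, 1, 2, 2, 0) · λ_8+ρ ↦ (0, 0, 0, 1, 3) · λ_9+ρ ↦ (0, 1, 0, 1, 3) · λ_10+ρ ↦ (0, 1, 0, 1, 3) · λ_11+ρ ↦ (3, 0, 0, 1, 0) · λ_12+ρ ↦ (0, 1, 0, 1, 3) · λ_13+ρ ↦ (0, 1, 2, 2, 0) · λ_14+ρ ↦ (0, 0, 0, 1, 3) · λ_15+ρ ↦ (2, 1, 2, 0, 0) · λ_16+ρ ↦ (0, 1, 2, 1, 1) · λ_17+ρ ↦ (3, 0, 0, 1, 0) · λ_18+ρ ↦ (0, 0, 0, 1, 3) · λ_19+ρ ↦ (0, 0, 0, 1, 3)

Partition of {1..19} into 6 W_5-dot-orbits:

[[1, 5, 9, 10, 12], [2, 4, 6, 11, 17], [3, 8, 14, 18, 19], [7, 13], [15], [16]]


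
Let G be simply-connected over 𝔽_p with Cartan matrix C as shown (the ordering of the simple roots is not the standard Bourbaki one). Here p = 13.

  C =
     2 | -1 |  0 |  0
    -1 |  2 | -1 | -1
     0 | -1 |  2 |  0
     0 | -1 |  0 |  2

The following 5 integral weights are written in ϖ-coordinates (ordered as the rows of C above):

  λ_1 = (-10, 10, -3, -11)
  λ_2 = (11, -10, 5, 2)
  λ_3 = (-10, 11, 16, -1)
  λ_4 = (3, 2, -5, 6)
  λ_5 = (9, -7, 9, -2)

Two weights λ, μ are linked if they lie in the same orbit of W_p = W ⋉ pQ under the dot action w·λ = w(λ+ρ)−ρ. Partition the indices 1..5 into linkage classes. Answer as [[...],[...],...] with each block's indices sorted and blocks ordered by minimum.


Dynkin diagram of C (from the 6 off-diagonal −1 entries): D_4.

Alcove-folded reps (p=13, 5 weights, presented ϖ-order):

  λ_1 → (1, 1, 8, 0)
  λ_2 → (3, 0, 3, 6)
  λ_3 → (3, 0, 3, 6)
  λ_4 → (3, 0, 3, 6)
  λ_5 → (3, 0, 3, 6)

The 5 indices split into 2 linkage classes (same alcove rep ⇔ same W_13-dot-orbit):

[[1], [2, 3, 4, 5]]


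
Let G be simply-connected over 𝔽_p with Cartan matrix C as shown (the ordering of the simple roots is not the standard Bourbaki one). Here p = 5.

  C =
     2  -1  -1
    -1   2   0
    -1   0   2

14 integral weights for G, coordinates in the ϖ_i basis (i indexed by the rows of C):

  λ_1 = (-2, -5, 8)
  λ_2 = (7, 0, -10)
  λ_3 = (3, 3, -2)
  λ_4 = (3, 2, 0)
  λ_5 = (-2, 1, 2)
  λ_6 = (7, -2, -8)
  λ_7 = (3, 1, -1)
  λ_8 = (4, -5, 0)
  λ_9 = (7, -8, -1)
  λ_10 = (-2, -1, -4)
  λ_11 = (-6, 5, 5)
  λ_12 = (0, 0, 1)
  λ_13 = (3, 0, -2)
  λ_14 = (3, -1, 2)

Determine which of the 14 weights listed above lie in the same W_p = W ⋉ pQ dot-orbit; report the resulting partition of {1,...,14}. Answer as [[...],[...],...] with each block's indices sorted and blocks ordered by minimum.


Dynkin diagram of C (from the 4 off-diagonal −1 entries): A_3.

W_5-reps of the 14 weights in Ā_5 (same 3-coord order as C):

  λ_1+ρ ↦ (1, 3, 0)
  λ_2+ρ ↦ (3, 1, 1)
  λ_3+ρ ↦ (1, 1, 2)
  λ_4+ρ ↦ (2, 0, 2)
  λ_5+ρ ↦ (1, 1, 2)
  λ_6+ρ ↦ (2, 0, 2)
  λ_7+ρ ↦ (3, 1, 1)
  λ_8+ρ ↦ (1, 3, 0)
  λ_9+ρ ↦ (2, 2, 1)
  λ_10+ρ ↦ (1, 3, 0)
  λ_11+ρ ↦ (3, 1, 1)
  λ_12+ρ ↦ (1, 1, 2)
  λ_13+ρ ↦ (3, 1, 1)
  λ_14+ρ ↦ (2, 2, 1)

5 distinct reps among the 14 weights ⇒ 5 W_5-linkage classes:

[[1, 8, 10], [2, 7, 11, 13], [3, 5, 12], [4, 6], [9, 14]]


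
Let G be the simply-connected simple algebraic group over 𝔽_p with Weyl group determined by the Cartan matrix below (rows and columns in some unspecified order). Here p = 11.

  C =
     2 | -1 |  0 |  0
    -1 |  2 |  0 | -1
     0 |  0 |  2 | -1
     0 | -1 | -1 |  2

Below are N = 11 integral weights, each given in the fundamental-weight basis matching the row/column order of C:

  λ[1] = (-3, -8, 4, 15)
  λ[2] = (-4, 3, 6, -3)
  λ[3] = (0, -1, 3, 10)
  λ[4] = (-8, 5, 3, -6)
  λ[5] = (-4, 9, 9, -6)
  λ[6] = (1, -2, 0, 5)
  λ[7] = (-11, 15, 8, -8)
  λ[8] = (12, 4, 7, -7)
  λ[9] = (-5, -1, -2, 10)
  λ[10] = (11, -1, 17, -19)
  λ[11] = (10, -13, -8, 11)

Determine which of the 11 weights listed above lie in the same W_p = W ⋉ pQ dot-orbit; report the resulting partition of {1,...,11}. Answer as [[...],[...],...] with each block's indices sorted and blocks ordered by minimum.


Type A_4, rank 4, |W|=120; reorder rows/cols to standard.

λ_j+ρ reflected into Ā_11 (⟨·,θ^∨⟩≤11); 4-tuples as given:

  λ_1 → (2, 1, 5, 1)
  λ_2 → (2, 1, 5, 1)
  λ_3 → (0, 4, 1, 6)
  λ_4 → (1, 4, 1, 1)
  λ_5 → (1, 1, 1, 5)
  λ_6 → (1, 1, 1, 5)
  λ_7 → (2, 1, 5, 1)
  λ_8 → (2, 1, 5, 1)
  λ_9 → (0, 4, 1, 6)
  λ_10 → (0, 4, 1, 6)
  λ_11 → (0, 4, 1, 6)

Linkage partition of the 11 weights (4 classes, p=11):

[[1, 2, 7, 8], [3, 9, 10, 11], [4], [5, 6]]


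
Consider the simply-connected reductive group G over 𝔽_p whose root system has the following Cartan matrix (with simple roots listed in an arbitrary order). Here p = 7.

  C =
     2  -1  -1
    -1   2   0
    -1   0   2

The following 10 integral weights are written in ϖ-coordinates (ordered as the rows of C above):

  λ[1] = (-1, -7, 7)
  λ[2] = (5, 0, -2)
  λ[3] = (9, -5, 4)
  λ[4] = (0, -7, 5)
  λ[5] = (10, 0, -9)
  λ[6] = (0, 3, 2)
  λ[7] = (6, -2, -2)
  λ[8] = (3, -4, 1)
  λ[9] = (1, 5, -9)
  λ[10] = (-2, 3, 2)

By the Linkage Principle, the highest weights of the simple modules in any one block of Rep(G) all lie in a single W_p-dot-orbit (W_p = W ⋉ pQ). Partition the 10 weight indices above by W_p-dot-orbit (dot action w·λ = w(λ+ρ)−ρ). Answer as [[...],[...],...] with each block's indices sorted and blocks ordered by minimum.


Cartan matrix: type A_3 (|W|=24); un-permuting the 3 rows.

Ā_7 reps of the 10 weights (A_3, coords as presented):

  [1] (5, 1, 1);  [2] (5, 1, 1);  [3] (1, 3, 2);  [4] (5, 1, 1);  [5] (1, 3, 2);  [6] (1, 3, 2);  [7] (5, 1, 1);  [8] (1, 3, 2);  [9] (5, 1, 1);  [10] (1, 3, 2)

2 distinct reps among the 10 weights ⇒ 2 W_7-linkage classes:

[[1, 2, 4, 7, 9], [3, 5, 6, 8, 10]]


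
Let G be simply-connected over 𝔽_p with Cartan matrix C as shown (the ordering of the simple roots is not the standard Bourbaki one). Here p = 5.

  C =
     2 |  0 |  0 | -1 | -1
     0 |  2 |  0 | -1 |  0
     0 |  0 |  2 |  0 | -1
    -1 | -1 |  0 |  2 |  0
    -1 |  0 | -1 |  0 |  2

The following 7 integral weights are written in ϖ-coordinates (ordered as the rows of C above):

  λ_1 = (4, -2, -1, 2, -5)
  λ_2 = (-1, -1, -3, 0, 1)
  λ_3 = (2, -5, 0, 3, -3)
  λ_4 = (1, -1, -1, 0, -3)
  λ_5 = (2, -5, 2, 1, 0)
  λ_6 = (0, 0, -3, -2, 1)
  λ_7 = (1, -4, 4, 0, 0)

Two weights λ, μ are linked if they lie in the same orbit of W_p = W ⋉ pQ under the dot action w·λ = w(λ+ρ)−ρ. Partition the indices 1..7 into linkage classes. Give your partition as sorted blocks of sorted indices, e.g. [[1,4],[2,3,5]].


Type A_5, rank 5, |W|=720; reorder rows/cols to standard.

Folding the 7 weights λ_j+ρ into Ā_5 (reps in the given 5-coord order):

  1: (1, 2, 1, 0, 0) · 2: (0, 0, 2, 1, 0) · 3: (1, 2, 1, 0, 0) · 4: (0, 0, 2, 1, 0) · 5: (1, 2, 1, 0, 0) · 6: (0, 0, 2, 1, 0) · 7: (1, 2, 1, 0, 0)

Linkage partition of the 7 weights (2 classes, p=5):

[[1, 3, 5, 7], [2, 4, 6]]


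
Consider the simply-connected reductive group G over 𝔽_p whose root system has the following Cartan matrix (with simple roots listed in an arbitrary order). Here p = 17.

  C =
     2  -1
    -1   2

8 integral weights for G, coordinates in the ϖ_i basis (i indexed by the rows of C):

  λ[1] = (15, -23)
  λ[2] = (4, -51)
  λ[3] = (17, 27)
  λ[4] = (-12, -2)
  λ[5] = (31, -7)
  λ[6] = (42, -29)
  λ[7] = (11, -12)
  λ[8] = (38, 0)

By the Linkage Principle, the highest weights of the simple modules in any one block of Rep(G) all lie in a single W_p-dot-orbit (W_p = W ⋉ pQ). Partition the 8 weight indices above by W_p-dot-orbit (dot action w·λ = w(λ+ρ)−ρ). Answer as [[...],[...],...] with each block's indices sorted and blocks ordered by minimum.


Cartan matrix: type A_2 (|W|=6); un-permuting the 2 rows.

Ā_17 reps of the 8 weights (A_2, coords as presented):

  λ_1 → (1, 11);  λ_2 → (5, 1);  λ_3 → (1, 11);  λ_4 → (1, 11);  λ_5 → (2, 9);  λ_6 → (2, 9);  λ_7 → (1, 11);  λ_8 → (1, 11)

3 distinct reps among the 8 weights ⇒ 3 W_17-linkage classes:

[[1, 3, 4, 7, 8], [2], [5, 6]]


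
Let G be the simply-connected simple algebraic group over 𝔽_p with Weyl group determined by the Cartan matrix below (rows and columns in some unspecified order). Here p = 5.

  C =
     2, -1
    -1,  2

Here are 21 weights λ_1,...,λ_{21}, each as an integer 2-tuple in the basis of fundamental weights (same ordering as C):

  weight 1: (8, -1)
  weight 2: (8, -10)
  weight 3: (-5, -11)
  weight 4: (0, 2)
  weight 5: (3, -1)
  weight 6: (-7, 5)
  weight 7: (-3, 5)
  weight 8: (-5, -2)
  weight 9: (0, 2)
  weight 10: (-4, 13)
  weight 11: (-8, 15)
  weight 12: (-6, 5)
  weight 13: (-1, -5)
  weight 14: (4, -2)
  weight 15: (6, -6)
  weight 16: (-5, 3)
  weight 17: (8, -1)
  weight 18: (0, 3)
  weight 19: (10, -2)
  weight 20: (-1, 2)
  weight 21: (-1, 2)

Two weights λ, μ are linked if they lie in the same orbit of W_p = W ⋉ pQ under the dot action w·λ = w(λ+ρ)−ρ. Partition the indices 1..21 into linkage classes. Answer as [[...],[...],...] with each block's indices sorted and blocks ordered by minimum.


Cartan matrix: type A_2 (|W|=6); un-permuting the 2 rows.

Each λ_j+ρ reduced to Ā_5; 2-tuples below use C's row order:

  λ_1 → (1, 4)
  λ_2 → (4, 1)
  λ_3 → (4, 1)
  λ_4 → (1, 3)
  λ_5 → (4, 0)
  λ_6 → (4, 1)
  λ_7 → (1, 3)
  λ_8 → (1, 4)
  λ_9 → (1, 3)
  λ_10 → (1, 3)
  λ_11 → (1, 3)
  λ_12 → (4, 0)
  λ_13 → (4, 0)
  λ_14 → (4, 1)
  λ_15 → (0, 3)
  λ_16 → (4, 0)
  λ_17 → (1, 4)
  λ_18 → (1, 4)
  λ_19 → (1, 4)
  λ_20 → (0, 3)
  λ_21 → (0, 3)

The 21 indices split into 5 linkage classes (same alcove rep ⇔ same W_5-dot-orbit):

[[1, 8, 17, 18, 19], [2, 3, 6, 14], [4, 7, 9, 10, 11], [5, 12, 13, 16], [15, 20, 21]]


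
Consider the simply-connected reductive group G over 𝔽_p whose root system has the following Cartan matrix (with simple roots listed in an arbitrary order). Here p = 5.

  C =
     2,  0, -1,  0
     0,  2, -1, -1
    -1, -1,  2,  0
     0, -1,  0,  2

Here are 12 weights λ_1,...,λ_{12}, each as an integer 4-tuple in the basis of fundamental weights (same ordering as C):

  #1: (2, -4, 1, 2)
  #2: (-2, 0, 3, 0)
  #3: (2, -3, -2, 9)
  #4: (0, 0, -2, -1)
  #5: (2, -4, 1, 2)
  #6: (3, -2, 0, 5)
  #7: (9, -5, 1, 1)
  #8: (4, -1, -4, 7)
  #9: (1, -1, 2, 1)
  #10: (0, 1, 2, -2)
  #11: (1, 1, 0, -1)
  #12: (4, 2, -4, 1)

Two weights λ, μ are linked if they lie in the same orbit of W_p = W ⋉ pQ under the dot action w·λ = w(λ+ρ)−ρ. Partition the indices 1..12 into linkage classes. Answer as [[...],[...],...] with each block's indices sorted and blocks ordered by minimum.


C ↔ A_4 under row/col permutation; |W(A_4)| = 120.

Ā_5 reps of the 12 weights (A_4, coords as presented):

    1: (2, 2, 1, 0)
    2: (0, 1, 3, 0)
    3: (2, 2, 1, 0)
    4: (0, 0, 1, 0)
    5: (2, 2, 1, 0)
    6: (0, 0, 1, 0)
    7: (2, 2, 1, 0)
    8: (0, 0, 3, 0)
    9: (0, 0, 3, 0)
    10: (0, 1, 3, 0)
    11: (2, 2, 1, 0)
    12: (0, 0, 3, 0)

4 distinct reps among the 12 weights ⇒ 4 W_5-linkage classes:

[[1, 3, 5, 7, 11], [2, 10], [4, 6], [8, 9, 12]]


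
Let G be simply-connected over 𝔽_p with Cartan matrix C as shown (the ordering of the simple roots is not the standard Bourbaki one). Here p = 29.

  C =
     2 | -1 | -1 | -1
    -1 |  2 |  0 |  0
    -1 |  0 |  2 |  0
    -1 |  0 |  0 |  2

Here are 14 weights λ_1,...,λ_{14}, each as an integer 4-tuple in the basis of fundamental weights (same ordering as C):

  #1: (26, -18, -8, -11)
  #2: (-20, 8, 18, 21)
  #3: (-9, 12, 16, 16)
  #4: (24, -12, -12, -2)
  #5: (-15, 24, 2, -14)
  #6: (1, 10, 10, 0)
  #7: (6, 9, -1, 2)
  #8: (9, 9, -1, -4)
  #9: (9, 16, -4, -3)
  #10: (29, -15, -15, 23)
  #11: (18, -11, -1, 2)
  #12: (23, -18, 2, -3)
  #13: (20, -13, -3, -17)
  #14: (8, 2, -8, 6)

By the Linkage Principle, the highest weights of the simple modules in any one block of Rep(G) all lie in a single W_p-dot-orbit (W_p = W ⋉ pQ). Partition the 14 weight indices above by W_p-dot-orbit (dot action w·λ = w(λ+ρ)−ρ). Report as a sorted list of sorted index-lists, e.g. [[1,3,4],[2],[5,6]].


C ↔ D_4 under row/col permutation; |W(D_4)| = 192.

Alcove-folded reps (p=29, 14 weights, presented ϖ-order):

  [1] (7, 10, 0, 3)
  [2] (7, 10, 0, 3)
  [3] (2, 3, 7, 7)
  [4] (2, 11, 11, 1)
  [5] (2, 11, 11, 1)
  [6] (2, 11, 11, 1)
  [7] (7, 10, 0, 3)
  [8] (7, 10, 0, 3)
  [9] (2, 17, 3, 2)
  [10] (2, 11, 11, 1)
  [11] (7, 10, 0, 3)
  [12] (2, 17, 3, 2)
  [13] (2, 3, 7, 7)
  [14] (2, 3, 7, 7)

Partition of {1..14} into 4 W_29-dot-orbits:

[[1, 2, 7, 8, 11], [3, 13, 14], [4, 5, 6, 10], [9, 12]]


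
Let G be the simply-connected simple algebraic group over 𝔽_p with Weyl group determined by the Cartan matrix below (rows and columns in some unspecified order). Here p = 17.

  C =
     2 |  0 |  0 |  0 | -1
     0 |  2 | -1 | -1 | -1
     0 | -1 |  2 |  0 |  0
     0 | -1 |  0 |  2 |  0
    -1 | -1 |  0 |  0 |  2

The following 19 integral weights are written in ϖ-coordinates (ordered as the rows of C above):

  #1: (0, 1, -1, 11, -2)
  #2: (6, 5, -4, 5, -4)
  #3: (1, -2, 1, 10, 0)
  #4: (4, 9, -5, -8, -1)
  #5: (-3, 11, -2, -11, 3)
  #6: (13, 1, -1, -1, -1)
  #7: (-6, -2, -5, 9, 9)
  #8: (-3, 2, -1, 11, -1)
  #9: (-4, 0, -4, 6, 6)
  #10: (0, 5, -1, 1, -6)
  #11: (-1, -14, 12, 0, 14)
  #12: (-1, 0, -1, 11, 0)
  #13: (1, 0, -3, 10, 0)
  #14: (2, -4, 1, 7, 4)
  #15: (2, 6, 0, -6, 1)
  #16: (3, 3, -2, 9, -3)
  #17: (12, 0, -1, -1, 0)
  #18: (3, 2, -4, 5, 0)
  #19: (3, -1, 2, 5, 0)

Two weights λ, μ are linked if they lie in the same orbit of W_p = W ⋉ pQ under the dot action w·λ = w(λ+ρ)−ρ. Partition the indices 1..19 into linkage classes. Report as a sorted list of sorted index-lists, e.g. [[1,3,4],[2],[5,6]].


Root system D_5: the 5×5 matrix C matches after relabeling.

Folding the 19 weights λ_j+ρ into Ā_17 (reps in the given 5-coord order):

    [1] (0, 1, 0, 12, 1)
    [2] (4, 0, 3, 6, 1)
    [3] (2, 1, 1, 10, 0)
    [4] (4, 0, 3, 6, 1)
    [5] (2, 1, 1, 10, 0)
    [6] (13, 1, 0, 0, 1)
    [7] (3, 2, 1, 5, 2)
    [8] (0, 1, 0, 12, 1)
    [9] (3, 2, 1, 5, 2)
    [10] (4, 1, 0, 2, 1)
    [11] (0, 1, 0, 12, 1)
    [12] (0, 1, 0, 12, 1)
    [13] (2, 1, 1, 10, 0)
    [14] (3, 2, 1, 5, 2)
    [15] (3, 2, 1, 5, 2)
    [16] (2, 1, 1, 10, 0)
    [17] (13, 1, 0, 0, 1)
    [18] (4, 0, 3, 6, 1)
    [19] (4, 0, 3, 6, 1)

The 19 indices split into 6 linkage classes (same alcove rep ⇔ same W_17-dot-orbit):

[[1, 8, 11, 12], [2, 4, 18, 19], [3, 5, 13, 16], [6, 17], [7, 9, 14, 15], [10]]


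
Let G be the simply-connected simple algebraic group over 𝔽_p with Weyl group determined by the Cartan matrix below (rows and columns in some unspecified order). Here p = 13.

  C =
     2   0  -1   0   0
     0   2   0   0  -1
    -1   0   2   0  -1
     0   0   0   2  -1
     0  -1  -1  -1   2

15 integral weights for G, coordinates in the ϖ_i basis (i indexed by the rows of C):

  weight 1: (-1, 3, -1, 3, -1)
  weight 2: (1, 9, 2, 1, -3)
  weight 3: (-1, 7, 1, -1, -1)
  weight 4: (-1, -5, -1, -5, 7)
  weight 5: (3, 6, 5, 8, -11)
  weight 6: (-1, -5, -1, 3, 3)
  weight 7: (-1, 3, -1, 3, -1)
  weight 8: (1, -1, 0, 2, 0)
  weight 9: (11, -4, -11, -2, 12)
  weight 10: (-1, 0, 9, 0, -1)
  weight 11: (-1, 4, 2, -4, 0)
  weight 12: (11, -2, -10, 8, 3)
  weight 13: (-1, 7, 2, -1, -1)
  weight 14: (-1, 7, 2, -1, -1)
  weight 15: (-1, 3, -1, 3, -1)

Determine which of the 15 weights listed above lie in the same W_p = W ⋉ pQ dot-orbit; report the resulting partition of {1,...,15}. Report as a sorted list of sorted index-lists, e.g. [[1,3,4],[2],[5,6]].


D_5 Cartan matrix, 5 simple roots permuted; ρ=(1,1,1,1,1).

W_13-reps of the 15 weights in Ā_13 (same 5-coord order as C):

  1: (0, 4, 0, 4, 0) · 2: (0, 8, 2, 0, 0) · 3: (0, 8, 2, 0, 0) · 4: (0, 4, 0, 4, 0) · 5: (0, 3, 1, 1, 2) · 6: (0, 4, 0, 4, 0) · 7: (0, 4, 0, 4, 0) · 8: (2, 0, 1, 3, 1) · 9: (0, 1, 1, 1, 0) · 10: (0, 1, 1, 1, 0) · 11: (0, 3, 1, 1, 2) · 12: (0, 3, 1, 1, 2) · 13: (0, 8, 2, 0, 0) · 14: (0, 8, 2, 0, 0) · 15: (0, 4, 0, 4, 0)

These 15 weights hit 5 W_13-dot-orbits; sizes (5, 4, 3, 1, 2):

[[1, 4, 6, 7, 15], [2, 3, 13, 14], [5, 11, 12], [8], [9, 10]]


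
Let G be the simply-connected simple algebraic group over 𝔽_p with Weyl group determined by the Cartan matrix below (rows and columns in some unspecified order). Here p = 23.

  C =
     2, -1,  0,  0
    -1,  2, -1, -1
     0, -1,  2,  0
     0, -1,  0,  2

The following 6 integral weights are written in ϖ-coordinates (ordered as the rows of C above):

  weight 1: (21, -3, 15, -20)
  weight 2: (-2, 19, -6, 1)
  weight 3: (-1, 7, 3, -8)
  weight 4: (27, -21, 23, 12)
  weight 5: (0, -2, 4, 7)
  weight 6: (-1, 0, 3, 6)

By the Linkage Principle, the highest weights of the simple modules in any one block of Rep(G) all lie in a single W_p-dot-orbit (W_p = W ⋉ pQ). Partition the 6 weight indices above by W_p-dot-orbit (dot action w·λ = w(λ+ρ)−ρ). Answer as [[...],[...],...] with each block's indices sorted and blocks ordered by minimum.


D_4 Cartan matrix, 4 simple roots permuted; ρ=(1,1,1,1).

λ_j+ρ reflected into Ā_23 (⟨·,θ^∨⟩≤23); 4-tuples as given:

    1: (1, 1, 5, 2)
    2: (1, 1, 5, 2)
    3: (0, 1, 4, 7)
    4: (1, 1, 5, 2)
    5: (0, 1, 4, 7)
    6: (0, 1, 4, 7)

Linkage partition of the 6 weights (2 classes, p=23):

[[1, 2, 4], [3, 5, 6]]


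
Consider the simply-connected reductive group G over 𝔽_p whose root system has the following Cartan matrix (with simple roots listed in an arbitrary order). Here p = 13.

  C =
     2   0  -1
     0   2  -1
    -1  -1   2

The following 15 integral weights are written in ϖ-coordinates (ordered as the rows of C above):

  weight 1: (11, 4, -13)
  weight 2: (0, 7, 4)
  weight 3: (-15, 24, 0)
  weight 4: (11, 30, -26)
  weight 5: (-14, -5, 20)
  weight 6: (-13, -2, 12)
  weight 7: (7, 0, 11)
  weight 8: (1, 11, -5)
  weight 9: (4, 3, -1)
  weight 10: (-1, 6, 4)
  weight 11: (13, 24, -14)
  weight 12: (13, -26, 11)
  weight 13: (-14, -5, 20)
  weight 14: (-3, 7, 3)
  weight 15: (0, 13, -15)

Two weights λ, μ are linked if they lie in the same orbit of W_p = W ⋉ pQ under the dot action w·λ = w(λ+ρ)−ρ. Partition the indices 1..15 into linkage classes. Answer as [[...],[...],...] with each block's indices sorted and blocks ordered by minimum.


C ↔ A_3 under row/col permutation; |W(A_3)| = 24.

Each λ_j+ρ reduced to Ā_13; 3-tuples below use C's row order:

  1: (0, 7, 5) · 2: (0, 7, 5) · 3: (12, 1, 0) · 4: (0, 7, 5) · 5: (5, 4, 0) · 6: (12, 1, 0) · 7: (0, 7, 5) · 8: (2, 8, 2) · 9: (5, 4, 0) · 10: (0, 7, 5) · 11: (12, 1, 0) · 12: (12, 1, 0) · 13: (5, 4, 0) · 14: (2, 8, 2) · 15: (12, 1, 0)

The 15 indices split into 4 linkage classes (same alcove rep ⇔ same W_13-dot-orbit):

[[1, 2, 4, 7, 10], [3, 6, 11, 12, 15], [5, 9, 13], [8, 14]]


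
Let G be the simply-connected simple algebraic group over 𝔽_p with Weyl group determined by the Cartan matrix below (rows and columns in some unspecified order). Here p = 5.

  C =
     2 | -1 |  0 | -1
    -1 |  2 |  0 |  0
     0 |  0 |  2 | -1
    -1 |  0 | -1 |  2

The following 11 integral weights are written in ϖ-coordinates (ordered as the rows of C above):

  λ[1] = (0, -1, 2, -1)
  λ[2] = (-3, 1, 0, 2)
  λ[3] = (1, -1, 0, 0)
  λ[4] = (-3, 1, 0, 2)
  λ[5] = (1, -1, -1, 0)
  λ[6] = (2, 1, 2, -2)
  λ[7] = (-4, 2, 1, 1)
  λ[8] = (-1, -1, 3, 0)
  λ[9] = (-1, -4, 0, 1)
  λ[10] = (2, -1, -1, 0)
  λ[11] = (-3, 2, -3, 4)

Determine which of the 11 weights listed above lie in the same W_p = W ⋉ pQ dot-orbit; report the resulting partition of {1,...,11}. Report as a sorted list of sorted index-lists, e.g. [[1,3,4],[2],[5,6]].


Cartan matrix: type A_4 (|W|=120); un-permuting the 4 rows.

Alcove-folded reps (p=5, 11 weights, presented ϖ-order):

  1: (1, 0, 3, 0) · 2: (2, 0, 1, 1) · 3: (2, 0, 1, 1) · 4: (2, 0, 1, 1) · 5: (2, 0, 0, 1) · 6: (2, 0, 0, 1) · 7: (2, 0, 1, 1) · 8: (0, 0, 4, 1) · 9: (2, 0, 0, 1) · 10: (3, 0, 0, 1) · 11: (2, 0, 1, 1)

5 distinct reps among the 11 weights ⇒ 5 W_5-linkage classes:

[[1], [2, 3, 4, 7, 11], [5, 6, 9], [8], [10]]


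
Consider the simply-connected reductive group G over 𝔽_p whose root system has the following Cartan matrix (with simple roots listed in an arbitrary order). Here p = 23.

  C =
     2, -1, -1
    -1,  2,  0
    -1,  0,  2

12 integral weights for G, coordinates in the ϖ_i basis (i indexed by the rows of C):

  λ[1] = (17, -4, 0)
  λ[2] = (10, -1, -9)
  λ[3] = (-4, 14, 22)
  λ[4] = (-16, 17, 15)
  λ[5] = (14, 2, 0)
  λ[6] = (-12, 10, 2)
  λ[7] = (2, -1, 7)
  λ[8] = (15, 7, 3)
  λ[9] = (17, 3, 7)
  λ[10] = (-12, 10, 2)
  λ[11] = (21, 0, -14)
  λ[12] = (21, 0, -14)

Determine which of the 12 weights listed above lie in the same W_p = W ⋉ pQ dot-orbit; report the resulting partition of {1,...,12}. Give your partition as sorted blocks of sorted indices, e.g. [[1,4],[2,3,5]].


Cartan matrix: type A_3 (|W|=24); un-permuting the 3 rows.

Alcove-folded reps (p=23, 12 weights, presented ϖ-order):

  λ_1+ρ ↦ (15, 3, 1) · λ_2+ρ ↦ (3, 0, 8) · λ_3+ρ ↦ (3, 0, 8) · λ_4+ρ ↦ (15, 3, 1) · λ_5+ρ ↦ (15, 3, 1) · λ_6+ρ ↦ (3, 0, 8) · λ_7+ρ ↦ (3, 0, 8) · λ_8+ρ ↦ (15, 3, 1) · λ_9+ρ ↦ (15, 3, 1) · λ_10+ρ ↦ (3, 0, 8) · λ_11+ρ ↦ (9, 1, 13) · λ_12+ρ ↦ (9, 1, 13)

These 12 weights hit 3 W_23-dot-orbits; sizes (5, 5, 2):

[[1, 4, 5, 8, 9], [2, 3, 6, 7, 10], [11, 12]]


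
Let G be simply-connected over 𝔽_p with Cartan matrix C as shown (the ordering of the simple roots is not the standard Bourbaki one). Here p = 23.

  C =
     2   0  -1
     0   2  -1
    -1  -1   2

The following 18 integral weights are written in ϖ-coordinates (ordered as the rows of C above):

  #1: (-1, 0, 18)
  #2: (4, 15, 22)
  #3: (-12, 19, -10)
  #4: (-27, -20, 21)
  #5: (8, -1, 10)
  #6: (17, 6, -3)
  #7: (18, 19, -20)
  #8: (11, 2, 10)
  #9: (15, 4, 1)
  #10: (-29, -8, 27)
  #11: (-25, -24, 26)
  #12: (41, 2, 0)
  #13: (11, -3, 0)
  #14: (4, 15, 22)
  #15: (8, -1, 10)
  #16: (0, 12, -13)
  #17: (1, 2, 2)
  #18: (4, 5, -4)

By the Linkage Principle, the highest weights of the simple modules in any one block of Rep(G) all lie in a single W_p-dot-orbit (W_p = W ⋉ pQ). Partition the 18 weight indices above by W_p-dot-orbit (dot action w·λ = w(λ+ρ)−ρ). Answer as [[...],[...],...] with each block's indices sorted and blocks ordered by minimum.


C ↔ A_3 under row/col permutation; |W(A_3)| = 24.

λ_j+ρ reflected into Ā_23 (⟨·,θ^∨⟩≤23); 3-tuples as given:

  λ_1 → (0, 1, 19)
  λ_2 → (16, 5, 2)
  λ_3 → (9, 0, 11)
  λ_4 → (0, 1, 19)
  λ_5 → (9, 0, 11)
  λ_6 → (16, 5, 2)
  λ_7 → (0, 1, 19)
  λ_8 → (9, 0, 11)
  λ_9 → (16, 5, 2)
  λ_10 → (16, 5, 2)
  λ_11 → (0, 1, 19)
  λ_12 → (0, 1, 19)
  λ_13 → (11, 1, 1)
  λ_14 → (16, 5, 2)
  λ_15 → (9, 0, 11)
  λ_16 → (11, 1, 1)
  λ_17 → (2, 3, 3)
  λ_18 → (2, 3, 3)

Grouping the 18 weights by Ā_23-representative: 5 linkage classes.

[[1, 4, 7, 11, 12], [2, 6, 9, 10, 14], [3, 5, 8, 15], [13, 16], [17, 18]]
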